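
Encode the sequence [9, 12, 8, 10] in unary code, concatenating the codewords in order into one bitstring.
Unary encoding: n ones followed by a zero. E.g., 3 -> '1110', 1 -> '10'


Encode each number as n ones followed by a terminating 0:
  9 -> 1111111110 (10 bits)
  12 -> 1111111111110 (13 bits)
  8 -> 111111110 (9 bits)
  10 -> 11111111110 (11 bits)
Total length = 10 + 13 + 9 + 11 = 43 bits.

Unary([9, 12, 8, 10]) = 1111111110111111111111011111111011111111110 (43 bits)


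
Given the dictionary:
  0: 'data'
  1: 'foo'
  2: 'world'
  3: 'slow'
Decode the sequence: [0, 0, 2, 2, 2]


Look up each index in the dictionary:
  0 -> 'data'
  0 -> 'data'
  2 -> 'world'
  2 -> 'world'
  2 -> 'world'

Decoded: "data data world world world"


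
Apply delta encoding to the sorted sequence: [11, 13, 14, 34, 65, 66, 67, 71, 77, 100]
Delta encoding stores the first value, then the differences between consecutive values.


First value: 11
Deltas:
  13 - 11 = 2
  14 - 13 = 1
  34 - 14 = 20
  65 - 34 = 31
  66 - 65 = 1
  67 - 66 = 1
  71 - 67 = 4
  77 - 71 = 6
  100 - 77 = 23


Delta encoded: [11, 2, 1, 20, 31, 1, 1, 4, 6, 23]


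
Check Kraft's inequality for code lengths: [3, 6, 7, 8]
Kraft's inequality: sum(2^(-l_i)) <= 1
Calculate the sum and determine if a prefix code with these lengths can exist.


Sum = 2^(-3) + 2^(-6) + 2^(-7) + 2^(-8)
    = 0.125 + 0.015625 + 0.0078125 + 0.00390625
    = 39/256 = 0.15234375
Since 0.15234375 <= 1, Kraft's inequality IS satisfied.
A prefix code with these lengths CAN exist.

Kraft sum = 0.15234375. Satisfied.


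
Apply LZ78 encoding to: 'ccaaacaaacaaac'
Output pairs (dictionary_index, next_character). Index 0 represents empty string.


LZ78 encoding steps:
Dictionary: {0: ''}
Step 1: w='' (idx 0), next='c' -> output (0, 'c'), add 'c' as idx 1
Step 2: w='c' (idx 1), next='a' -> output (1, 'a'), add 'ca' as idx 2
Step 3: w='' (idx 0), next='a' -> output (0, 'a'), add 'a' as idx 3
Step 4: w='a' (idx 3), next='c' -> output (3, 'c'), add 'ac' as idx 4
Step 5: w='a' (idx 3), next='a' -> output (3, 'a'), add 'aa' as idx 5
Step 6: w='ac' (idx 4), next='a' -> output (4, 'a'), add 'aca' as idx 6
Step 7: w='aa' (idx 5), next='c' -> output (5, 'c'), add 'aac' as idx 7


Encoded: [(0, 'c'), (1, 'a'), (0, 'a'), (3, 'c'), (3, 'a'), (4, 'a'), (5, 'c')]


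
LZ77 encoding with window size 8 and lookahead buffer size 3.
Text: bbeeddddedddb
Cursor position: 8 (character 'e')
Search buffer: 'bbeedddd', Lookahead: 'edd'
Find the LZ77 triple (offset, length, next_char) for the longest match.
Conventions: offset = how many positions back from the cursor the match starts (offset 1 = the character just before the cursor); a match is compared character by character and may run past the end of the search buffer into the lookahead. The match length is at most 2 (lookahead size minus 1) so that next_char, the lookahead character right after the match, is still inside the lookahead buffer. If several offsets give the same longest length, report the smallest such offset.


Try each offset into the search buffer:
  offset=1 (pos 7, char 'd'): match length 0
  offset=2 (pos 6, char 'd'): match length 0
  offset=3 (pos 5, char 'd'): match length 0
  offset=4 (pos 4, char 'd'): match length 0
  offset=5 (pos 3, char 'e'): match length 2
  offset=6 (pos 2, char 'e'): match length 1
  offset=7 (pos 1, char 'b'): match length 0
  offset=8 (pos 0, char 'b'): match length 0
Longest match has length 2 at offset 5.
next_char = character at position 8 + 2 = 10 -> 'd'

Best match: offset=5, length=2 (matching 'ed' starting at position 3)
LZ77 triple: (5, 2, 'd')


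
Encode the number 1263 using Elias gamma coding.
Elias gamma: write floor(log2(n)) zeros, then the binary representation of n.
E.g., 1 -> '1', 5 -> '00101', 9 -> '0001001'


num_bits = floor(log2(1263)) + 1 = 11
leading_zeros = num_bits - 1 = 10
binary(1263) = 10011101111

Elias gamma(1263) = '0000000000' + '10011101111' = 000000000010011101111 (21 bits)


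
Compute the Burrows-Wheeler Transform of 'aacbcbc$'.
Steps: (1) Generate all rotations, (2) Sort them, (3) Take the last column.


Rotations (sorted):
  0: $aacbcbc -> last char: c
  1: aacbcbc$ -> last char: $
  2: acbcbc$a -> last char: a
  3: bc$aacbc -> last char: c
  4: bcbc$aac -> last char: c
  5: c$aacbcb -> last char: b
  6: cbc$aacb -> last char: b
  7: cbcbc$aa -> last char: a


BWT = c$accbba


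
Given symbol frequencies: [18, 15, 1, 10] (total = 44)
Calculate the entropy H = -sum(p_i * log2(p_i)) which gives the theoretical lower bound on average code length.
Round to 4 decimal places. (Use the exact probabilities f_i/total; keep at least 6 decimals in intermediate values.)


Per-symbol terms -p_i * log2(p_i) with p_i = f_i/44:
  p = 18/44 = 0.409091: log2(p) = -1.289507, -p*log2(p) = 0.527525
  p = 15/44 = 0.340909: log2(p) = -1.552541, -p*log2(p) = 0.529275
  p = 1/44 = 0.022727: log2(p) = -5.459432, -p*log2(p) = 0.124078
  p = 10/44 = 0.227273: log2(p) = -2.137504, -p*log2(p) = 0.485796
H = 0.527525 + 0.529275 + 0.124078 + 0.485796 = 1.666674

H = 1.6667 bits/symbol


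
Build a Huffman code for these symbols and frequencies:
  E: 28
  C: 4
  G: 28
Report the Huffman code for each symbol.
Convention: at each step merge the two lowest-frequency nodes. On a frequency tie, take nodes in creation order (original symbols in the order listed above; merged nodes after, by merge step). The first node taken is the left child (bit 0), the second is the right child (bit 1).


Huffman tree construction:
Step 1: Merge C(4) + E(28) = 32
Step 2: Merge G(28) + (C+E)(32) = 60
Read each symbol's code off the tree from the root (left child = 0, right child = 1).

Codes:
  E: 11 (length 2)
  C: 10 (length 2)
  G: 0 (length 1)
Average code length: 92/60 = 1.5333 bits/symbol


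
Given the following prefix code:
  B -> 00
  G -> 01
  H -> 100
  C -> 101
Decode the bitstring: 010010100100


Decoding step by step:
Bits 01 -> G
Bits 00 -> B
Bits 101 -> C
Bits 00 -> B
Bits 100 -> H


Decoded message: GBCBH


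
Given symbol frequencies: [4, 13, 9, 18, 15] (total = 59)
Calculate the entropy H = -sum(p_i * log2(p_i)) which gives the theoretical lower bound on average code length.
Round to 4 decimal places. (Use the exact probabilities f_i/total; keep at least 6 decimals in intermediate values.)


Per-symbol terms -p_i * log2(p_i) with p_i = f_i/59:
  p = 4/59 = 0.067797: log2(p) = -3.882643, -p*log2(p) = 0.263230
  p = 13/59 = 0.220339: log2(p) = -2.182203, -p*log2(p) = 0.480824
  p = 9/59 = 0.152542: log2(p) = -2.712718, -p*log2(p) = 0.413804
  p = 18/59 = 0.305085: log2(p) = -1.712718, -p*log2(p) = 0.522524
  p = 15/59 = 0.254237: log2(p) = -1.975752, -p*log2(p) = 0.502310
H = 0.263230 + 0.480824 + 0.413804 + 0.522524 + 0.502310 = 2.182692

H = 2.1827 bits/symbol


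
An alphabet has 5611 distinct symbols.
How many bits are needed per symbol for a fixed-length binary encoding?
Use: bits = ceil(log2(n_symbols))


log2(5611) = 12.454
Bracket: 2^12 = 4096 < 5611 <= 2^13 = 8192
So ceil(log2(5611)) = 13

bits = ceil(log2(5611)) = ceil(12.454) = 13 bits


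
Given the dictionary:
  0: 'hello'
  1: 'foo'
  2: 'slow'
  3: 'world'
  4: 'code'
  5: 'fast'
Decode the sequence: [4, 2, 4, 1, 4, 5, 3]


Look up each index in the dictionary:
  4 -> 'code'
  2 -> 'slow'
  4 -> 'code'
  1 -> 'foo'
  4 -> 'code'
  5 -> 'fast'
  3 -> 'world'

Decoded: "code slow code foo code fast world"


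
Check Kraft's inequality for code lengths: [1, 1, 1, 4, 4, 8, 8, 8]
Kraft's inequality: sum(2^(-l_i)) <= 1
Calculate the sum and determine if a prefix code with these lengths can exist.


Sum = 2^(-1) + 2^(-1) + 2^(-1) + 2^(-4) + 2^(-4) + 2^(-8) + 2^(-8) + 2^(-8)
    = 0.5 + 0.5 + 0.5 + 0.0625 + 0.0625 + 0.00390625 + 0.00390625 + 0.00390625
    = 419/256 = 1.63671875
Since 1.63671875 > 1, Kraft's inequality is NOT satisfied.
A prefix code with these lengths CANNOT exist.

Kraft sum = 1.63671875. Not satisfied.


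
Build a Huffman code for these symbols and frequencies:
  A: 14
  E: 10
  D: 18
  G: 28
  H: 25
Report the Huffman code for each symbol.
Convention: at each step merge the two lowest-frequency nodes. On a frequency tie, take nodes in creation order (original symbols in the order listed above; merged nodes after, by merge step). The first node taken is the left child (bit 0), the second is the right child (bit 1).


Huffman tree construction:
Step 1: Merge E(10) + A(14) = 24
Step 2: Merge D(18) + (E+A)(24) = 42
Step 3: Merge H(25) + G(28) = 53
Step 4: Merge (D+(E+A))(42) + (H+G)(53) = 95
Read each symbol's code off the tree from the root (left child = 0, right child = 1).

Codes:
  A: 011 (length 3)
  E: 010 (length 3)
  D: 00 (length 2)
  G: 11 (length 2)
  H: 10 (length 2)
Average code length: 214/95 = 2.2526 bits/symbol


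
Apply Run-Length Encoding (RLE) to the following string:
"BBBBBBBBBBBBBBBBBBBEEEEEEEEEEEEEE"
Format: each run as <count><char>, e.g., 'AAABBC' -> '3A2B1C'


Scanning runs left to right:
  i=0: run of 'B' x 19 -> '19B'
  i=19: run of 'E' x 14 -> '14E'

RLE = 19B14E


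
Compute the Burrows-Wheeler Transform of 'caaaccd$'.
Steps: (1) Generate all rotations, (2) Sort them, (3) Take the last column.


Rotations (sorted):
  0: $caaaccd -> last char: d
  1: aaaccd$c -> last char: c
  2: aaccd$ca -> last char: a
  3: accd$caa -> last char: a
  4: caaaccd$ -> last char: $
  5: ccd$caaa -> last char: a
  6: cd$caaac -> last char: c
  7: d$caaacc -> last char: c


BWT = dcaa$acc


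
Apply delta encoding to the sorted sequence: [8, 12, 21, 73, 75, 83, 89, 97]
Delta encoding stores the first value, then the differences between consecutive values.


First value: 8
Deltas:
  12 - 8 = 4
  21 - 12 = 9
  73 - 21 = 52
  75 - 73 = 2
  83 - 75 = 8
  89 - 83 = 6
  97 - 89 = 8


Delta encoded: [8, 4, 9, 52, 2, 8, 6, 8]


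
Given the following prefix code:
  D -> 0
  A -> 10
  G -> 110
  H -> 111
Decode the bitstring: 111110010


Decoding step by step:
Bits 111 -> H
Bits 110 -> G
Bits 0 -> D
Bits 10 -> A


Decoded message: HGDA


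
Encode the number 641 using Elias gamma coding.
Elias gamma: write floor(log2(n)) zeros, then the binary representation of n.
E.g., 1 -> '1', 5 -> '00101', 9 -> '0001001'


num_bits = floor(log2(641)) + 1 = 10
leading_zeros = num_bits - 1 = 9
binary(641) = 1010000001

Elias gamma(641) = '000000000' + '1010000001' = 0000000001010000001 (19 bits)


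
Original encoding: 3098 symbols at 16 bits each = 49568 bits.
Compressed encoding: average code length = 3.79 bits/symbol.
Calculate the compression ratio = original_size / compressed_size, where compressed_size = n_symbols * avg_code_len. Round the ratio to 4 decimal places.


original_size = n_symbols * orig_bits = 3098 * 16 = 49568 bits
compressed_size = n_symbols * avg_code_len = 3098 * 3.79 = 11741.42 bits
ratio = original_size / compressed_size = 49568 / 11741.42 = 4.2216

Compression ratio = 4.2216


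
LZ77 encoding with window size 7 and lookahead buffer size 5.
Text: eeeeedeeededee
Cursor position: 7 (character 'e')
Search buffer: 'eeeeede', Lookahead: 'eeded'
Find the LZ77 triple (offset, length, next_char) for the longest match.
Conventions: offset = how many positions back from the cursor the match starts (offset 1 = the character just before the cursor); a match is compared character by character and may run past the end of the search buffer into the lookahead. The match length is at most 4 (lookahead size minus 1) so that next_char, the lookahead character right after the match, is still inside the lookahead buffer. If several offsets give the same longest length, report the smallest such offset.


Try each offset into the search buffer:
  offset=1 (pos 6, char 'e'): match length 2
  offset=2 (pos 5, char 'd'): match length 0
  offset=3 (pos 4, char 'e'): match length 1
  offset=4 (pos 3, char 'e'): match length 4
  offset=5 (pos 2, char 'e'): match length 2
  offset=6 (pos 1, char 'e'): match length 2
  offset=7 (pos 0, char 'e'): match length 2
Longest match has length 4 at offset 4.
next_char = character at position 7 + 4 = 11 -> 'd'

Best match: offset=4, length=4 (matching 'eede' starting at position 3)
LZ77 triple: (4, 4, 'd')


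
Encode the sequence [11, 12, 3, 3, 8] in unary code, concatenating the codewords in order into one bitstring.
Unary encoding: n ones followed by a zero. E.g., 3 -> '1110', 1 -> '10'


Encode each number as n ones followed by a terminating 0:
  11 -> 111111111110 (12 bits)
  12 -> 1111111111110 (13 bits)
  3 -> 1110 (4 bits)
  3 -> 1110 (4 bits)
  8 -> 111111110 (9 bits)
Total length = 12 + 13 + 4 + 4 + 9 = 42 bits.

Unary([11, 12, 3, 3, 8]) = 111111111110111111111111011101110111111110 (42 bits)


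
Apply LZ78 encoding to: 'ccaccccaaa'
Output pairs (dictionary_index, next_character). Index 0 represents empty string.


LZ78 encoding steps:
Dictionary: {0: ''}
Step 1: w='' (idx 0), next='c' -> output (0, 'c'), add 'c' as idx 1
Step 2: w='c' (idx 1), next='a' -> output (1, 'a'), add 'ca' as idx 2
Step 3: w='c' (idx 1), next='c' -> output (1, 'c'), add 'cc' as idx 3
Step 4: w='cc' (idx 3), next='a' -> output (3, 'a'), add 'cca' as idx 4
Step 5: w='' (idx 0), next='a' -> output (0, 'a'), add 'a' as idx 5
Step 6: w='a' (idx 5), end of input -> output (5, '')


Encoded: [(0, 'c'), (1, 'a'), (1, 'c'), (3, 'a'), (0, 'a'), (5, '')]


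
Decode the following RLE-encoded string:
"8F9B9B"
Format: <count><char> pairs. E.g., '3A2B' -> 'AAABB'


Expanding each <count><char> pair:
  8F -> 'FFFFFFFF'
  9B -> 'BBBBBBBBB'
  9B -> 'BBBBBBBBB'

Decoded = FFFFFFFFBBBBBBBBBBBBBBBBBB


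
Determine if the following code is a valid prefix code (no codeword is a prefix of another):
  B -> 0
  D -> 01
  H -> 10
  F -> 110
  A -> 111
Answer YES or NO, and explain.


Checking each pair (does one codeword prefix another?):
  B='0' vs D='01': prefix -- VIOLATION

NO -- this is NOT a valid prefix code. B (0) is a prefix of D (01).


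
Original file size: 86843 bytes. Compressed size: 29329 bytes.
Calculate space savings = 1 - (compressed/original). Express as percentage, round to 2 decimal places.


ratio = compressed/original = 29329/86843 = 0.337724
savings = 1 - ratio = 1 - 0.337724 = 0.662276
as a percentage: 0.662276 * 100 = 66.23%

Space savings = 1 - 29329/86843 = 66.23%


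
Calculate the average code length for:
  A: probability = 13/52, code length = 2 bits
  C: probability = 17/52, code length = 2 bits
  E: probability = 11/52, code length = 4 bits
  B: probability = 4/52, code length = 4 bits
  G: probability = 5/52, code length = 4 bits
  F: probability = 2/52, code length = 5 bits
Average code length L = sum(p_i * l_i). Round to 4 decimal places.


Weighted contributions p_i * l_i:
  A: (13/52) * 2 = 26/52
  C: (17/52) * 2 = 34/52
  E: (11/52) * 4 = 44/52
  B: (4/52) * 4 = 16/52
  G: (5/52) * 4 = 20/52
  F: (2/52) * 5 = 10/52
Sum = (26 + 34 + 44 + 16 + 20 + 10)/52 = 150/52

L = 150/52 = 2.8846 bits/symbol


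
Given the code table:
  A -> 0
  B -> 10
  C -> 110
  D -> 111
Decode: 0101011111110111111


Decoding:
0 -> A
10 -> B
10 -> B
111 -> D
111 -> D
10 -> B
111 -> D
111 -> D


Result: ABBDDBDD


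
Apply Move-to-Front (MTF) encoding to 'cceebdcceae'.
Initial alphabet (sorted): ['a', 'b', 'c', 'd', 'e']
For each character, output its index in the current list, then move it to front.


MTF encoding:
'c': index 2 in ['a', 'b', 'c', 'd', 'e'] -> ['c', 'a', 'b', 'd', 'e']
'c': index 0 in ['c', 'a', 'b', 'd', 'e'] -> ['c', 'a', 'b', 'd', 'e']
'e': index 4 in ['c', 'a', 'b', 'd', 'e'] -> ['e', 'c', 'a', 'b', 'd']
'e': index 0 in ['e', 'c', 'a', 'b', 'd'] -> ['e', 'c', 'a', 'b', 'd']
'b': index 3 in ['e', 'c', 'a', 'b', 'd'] -> ['b', 'e', 'c', 'a', 'd']
'd': index 4 in ['b', 'e', 'c', 'a', 'd'] -> ['d', 'b', 'e', 'c', 'a']
'c': index 3 in ['d', 'b', 'e', 'c', 'a'] -> ['c', 'd', 'b', 'e', 'a']
'c': index 0 in ['c', 'd', 'b', 'e', 'a'] -> ['c', 'd', 'b', 'e', 'a']
'e': index 3 in ['c', 'd', 'b', 'e', 'a'] -> ['e', 'c', 'd', 'b', 'a']
'a': index 4 in ['e', 'c', 'd', 'b', 'a'] -> ['a', 'e', 'c', 'd', 'b']
'e': index 1 in ['a', 'e', 'c', 'd', 'b'] -> ['e', 'a', 'c', 'd', 'b']


Output: [2, 0, 4, 0, 3, 4, 3, 0, 3, 4, 1]


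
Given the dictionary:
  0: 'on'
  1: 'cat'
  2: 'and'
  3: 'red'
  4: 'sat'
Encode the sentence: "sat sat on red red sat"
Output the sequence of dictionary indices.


Look up each word in the dictionary:
  'sat' -> 4
  'sat' -> 4
  'on' -> 0
  'red' -> 3
  'red' -> 3
  'sat' -> 4

Encoded: [4, 4, 0, 3, 3, 4]


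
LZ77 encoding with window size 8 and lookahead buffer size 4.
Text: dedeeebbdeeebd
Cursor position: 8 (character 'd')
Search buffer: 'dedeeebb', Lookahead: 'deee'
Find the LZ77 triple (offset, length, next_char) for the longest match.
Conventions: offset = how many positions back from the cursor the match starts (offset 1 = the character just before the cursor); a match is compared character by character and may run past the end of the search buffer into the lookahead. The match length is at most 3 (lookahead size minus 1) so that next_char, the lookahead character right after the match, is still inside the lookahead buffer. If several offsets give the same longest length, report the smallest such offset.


Try each offset into the search buffer:
  offset=1 (pos 7, char 'b'): match length 0
  offset=2 (pos 6, char 'b'): match length 0
  offset=3 (pos 5, char 'e'): match length 0
  offset=4 (pos 4, char 'e'): match length 0
  offset=5 (pos 3, char 'e'): match length 0
  offset=6 (pos 2, char 'd'): match length 3
  offset=7 (pos 1, char 'e'): match length 0
  offset=8 (pos 0, char 'd'): match length 2
Longest match has length 3 at offset 6.
next_char = character at position 8 + 3 = 11 -> 'e'

Best match: offset=6, length=3 (matching 'dee' starting at position 2)
LZ77 triple: (6, 3, 'e')


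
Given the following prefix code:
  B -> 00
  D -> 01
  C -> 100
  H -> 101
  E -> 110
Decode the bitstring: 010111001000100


Decoding step by step:
Bits 01 -> D
Bits 01 -> D
Bits 110 -> E
Bits 01 -> D
Bits 00 -> B
Bits 01 -> D
Bits 00 -> B


Decoded message: DDEDBDB


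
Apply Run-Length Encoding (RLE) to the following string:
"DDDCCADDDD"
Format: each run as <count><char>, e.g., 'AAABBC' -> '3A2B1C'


Scanning runs left to right:
  i=0: run of 'D' x 3 -> '3D'
  i=3: run of 'C' x 2 -> '2C'
  i=5: run of 'A' x 1 -> '1A'
  i=6: run of 'D' x 4 -> '4D'

RLE = 3D2C1A4D


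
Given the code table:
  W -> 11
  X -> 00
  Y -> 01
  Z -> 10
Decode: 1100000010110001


Decoding:
11 -> W
00 -> X
00 -> X
00 -> X
10 -> Z
11 -> W
00 -> X
01 -> Y


Result: WXXXZWXY


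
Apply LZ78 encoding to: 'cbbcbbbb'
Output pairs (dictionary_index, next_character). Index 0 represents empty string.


LZ78 encoding steps:
Dictionary: {0: ''}
Step 1: w='' (idx 0), next='c' -> output (0, 'c'), add 'c' as idx 1
Step 2: w='' (idx 0), next='b' -> output (0, 'b'), add 'b' as idx 2
Step 3: w='b' (idx 2), next='c' -> output (2, 'c'), add 'bc' as idx 3
Step 4: w='b' (idx 2), next='b' -> output (2, 'b'), add 'bb' as idx 4
Step 5: w='bb' (idx 4), end of input -> output (4, '')


Encoded: [(0, 'c'), (0, 'b'), (2, 'c'), (2, 'b'), (4, '')]


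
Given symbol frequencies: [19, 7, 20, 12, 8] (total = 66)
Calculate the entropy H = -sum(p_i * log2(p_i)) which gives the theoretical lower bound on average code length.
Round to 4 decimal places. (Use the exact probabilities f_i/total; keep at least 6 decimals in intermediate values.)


Per-symbol terms -p_i * log2(p_i) with p_i = f_i/66:
  p = 19/66 = 0.287879: log2(p) = -1.796467, -p*log2(p) = 0.517165
  p = 7/66 = 0.106061: log2(p) = -3.237039, -p*log2(p) = 0.343322
  p = 20/66 = 0.303030: log2(p) = -1.722466, -p*log2(p) = 0.521959
  p = 12/66 = 0.181818: log2(p) = -2.459432, -p*log2(p) = 0.447169
  p = 8/66 = 0.121212: log2(p) = -3.044394, -p*log2(p) = 0.369017
H = 0.517165 + 0.343322 + 0.521959 + 0.447169 + 0.369017 = 2.198632

H = 2.1986 bits/symbol


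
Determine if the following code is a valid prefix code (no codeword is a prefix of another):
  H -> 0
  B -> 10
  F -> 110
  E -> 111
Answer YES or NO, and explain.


Checking each pair (does one codeword prefix another?):
  H='0' vs B='10': no prefix
  H='0' vs F='110': no prefix
  H='0' vs E='111': no prefix
  B='10' vs H='0': no prefix
  B='10' vs F='110': no prefix
  B='10' vs E='111': no prefix
  F='110' vs H='0': no prefix
  F='110' vs B='10': no prefix
  F='110' vs E='111': no prefix
  E='111' vs H='0': no prefix
  E='111' vs B='10': no prefix
  E='111' vs F='110': no prefix
No violation found over all pairs.

YES -- this is a valid prefix code. No codeword is a prefix of any other codeword.


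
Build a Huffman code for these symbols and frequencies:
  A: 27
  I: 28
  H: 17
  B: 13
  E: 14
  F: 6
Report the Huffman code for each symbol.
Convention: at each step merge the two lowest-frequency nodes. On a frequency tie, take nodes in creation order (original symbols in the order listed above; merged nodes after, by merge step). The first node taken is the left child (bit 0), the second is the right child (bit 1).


Huffman tree construction:
Step 1: Merge F(6) + B(13) = 19
Step 2: Merge E(14) + H(17) = 31
Step 3: Merge (F+B)(19) + A(27) = 46
Step 4: Merge I(28) + (E+H)(31) = 59
Step 5: Merge ((F+B)+A)(46) + (I+(E+H))(59) = 105
Read each symbol's code off the tree from the root (left child = 0, right child = 1).

Codes:
  A: 01 (length 2)
  I: 10 (length 2)
  H: 111 (length 3)
  B: 001 (length 3)
  E: 110 (length 3)
  F: 000 (length 3)
Average code length: 260/105 = 2.4762 bits/symbol


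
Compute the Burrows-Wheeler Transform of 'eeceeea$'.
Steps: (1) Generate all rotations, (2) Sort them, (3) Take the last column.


Rotations (sorted):
  0: $eeceeea -> last char: a
  1: a$eeceee -> last char: e
  2: ceeea$ee -> last char: e
  3: ea$eecee -> last char: e
  4: eceeea$e -> last char: e
  5: eea$eece -> last char: e
  6: eeceeea$ -> last char: $
  7: eeea$eec -> last char: c


BWT = aeeeee$c


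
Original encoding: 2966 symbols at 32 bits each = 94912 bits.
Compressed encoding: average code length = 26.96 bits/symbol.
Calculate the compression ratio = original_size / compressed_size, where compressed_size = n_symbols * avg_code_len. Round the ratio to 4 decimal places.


original_size = n_symbols * orig_bits = 2966 * 32 = 94912 bits
compressed_size = n_symbols * avg_code_len = 2966 * 26.96 = 79963.36 bits
ratio = original_size / compressed_size = 94912 / 79963.36 = 1.1869

Compression ratio = 1.1869


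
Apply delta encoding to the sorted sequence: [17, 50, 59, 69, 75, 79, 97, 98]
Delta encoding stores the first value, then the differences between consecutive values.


First value: 17
Deltas:
  50 - 17 = 33
  59 - 50 = 9
  69 - 59 = 10
  75 - 69 = 6
  79 - 75 = 4
  97 - 79 = 18
  98 - 97 = 1


Delta encoded: [17, 33, 9, 10, 6, 4, 18, 1]


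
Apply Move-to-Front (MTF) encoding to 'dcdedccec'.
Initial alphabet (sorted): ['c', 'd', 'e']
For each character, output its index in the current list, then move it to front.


MTF encoding:
'd': index 1 in ['c', 'd', 'e'] -> ['d', 'c', 'e']
'c': index 1 in ['d', 'c', 'e'] -> ['c', 'd', 'e']
'd': index 1 in ['c', 'd', 'e'] -> ['d', 'c', 'e']
'e': index 2 in ['d', 'c', 'e'] -> ['e', 'd', 'c']
'd': index 1 in ['e', 'd', 'c'] -> ['d', 'e', 'c']
'c': index 2 in ['d', 'e', 'c'] -> ['c', 'd', 'e']
'c': index 0 in ['c', 'd', 'e'] -> ['c', 'd', 'e']
'e': index 2 in ['c', 'd', 'e'] -> ['e', 'c', 'd']
'c': index 1 in ['e', 'c', 'd'] -> ['c', 'e', 'd']


Output: [1, 1, 1, 2, 1, 2, 0, 2, 1]


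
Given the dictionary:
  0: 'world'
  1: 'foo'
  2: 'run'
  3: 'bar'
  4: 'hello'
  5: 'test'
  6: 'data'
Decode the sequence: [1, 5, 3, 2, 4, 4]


Look up each index in the dictionary:
  1 -> 'foo'
  5 -> 'test'
  3 -> 'bar'
  2 -> 'run'
  4 -> 'hello'
  4 -> 'hello'

Decoded: "foo test bar run hello hello"


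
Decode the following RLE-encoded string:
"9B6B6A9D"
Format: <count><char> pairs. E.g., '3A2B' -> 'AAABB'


Expanding each <count><char> pair:
  9B -> 'BBBBBBBBB'
  6B -> 'BBBBBB'
  6A -> 'AAAAAA'
  9D -> 'DDDDDDDDD'

Decoded = BBBBBBBBBBBBBBBAAAAAADDDDDDDDD


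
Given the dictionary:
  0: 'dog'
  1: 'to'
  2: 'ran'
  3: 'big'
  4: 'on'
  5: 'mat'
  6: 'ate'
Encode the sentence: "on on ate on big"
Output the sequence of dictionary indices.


Look up each word in the dictionary:
  'on' -> 4
  'on' -> 4
  'ate' -> 6
  'on' -> 4
  'big' -> 3

Encoded: [4, 4, 6, 4, 3]


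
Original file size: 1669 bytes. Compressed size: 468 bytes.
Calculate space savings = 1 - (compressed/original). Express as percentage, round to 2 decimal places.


ratio = compressed/original = 468/1669 = 0.280407
savings = 1 - ratio = 1 - 0.280407 = 0.719593
as a percentage: 0.719593 * 100 = 71.96%

Space savings = 1 - 468/1669 = 71.96%


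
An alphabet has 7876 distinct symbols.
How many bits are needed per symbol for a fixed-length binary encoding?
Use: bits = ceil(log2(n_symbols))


log2(7876) = 12.9432
Bracket: 2^12 = 4096 < 7876 <= 2^13 = 8192
So ceil(log2(7876)) = 13

bits = ceil(log2(7876)) = ceil(12.9432) = 13 bits


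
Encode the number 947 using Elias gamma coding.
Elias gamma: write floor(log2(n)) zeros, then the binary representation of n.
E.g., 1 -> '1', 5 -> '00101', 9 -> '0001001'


num_bits = floor(log2(947)) + 1 = 10
leading_zeros = num_bits - 1 = 9
binary(947) = 1110110011

Elias gamma(947) = '000000000' + '1110110011' = 0000000001110110011 (19 bits)


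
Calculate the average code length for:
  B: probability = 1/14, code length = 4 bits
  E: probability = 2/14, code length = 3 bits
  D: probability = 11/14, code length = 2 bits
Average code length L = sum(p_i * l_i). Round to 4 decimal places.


Weighted contributions p_i * l_i:
  B: (1/14) * 4 = 4/14
  E: (2/14) * 3 = 6/14
  D: (11/14) * 2 = 22/14
Sum = (4 + 6 + 22)/14 = 32/14

L = 32/14 = 2.2857 bits/symbol


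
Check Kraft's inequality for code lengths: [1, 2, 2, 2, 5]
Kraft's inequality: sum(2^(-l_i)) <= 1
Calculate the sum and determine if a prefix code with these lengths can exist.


Sum = 2^(-1) + 2^(-2) + 2^(-2) + 2^(-2) + 2^(-5)
    = 0.5 + 0.25 + 0.25 + 0.25 + 0.03125
    = 41/32 = 1.28125
Since 1.28125 > 1, Kraft's inequality is NOT satisfied.
A prefix code with these lengths CANNOT exist.

Kraft sum = 1.28125. Not satisfied.


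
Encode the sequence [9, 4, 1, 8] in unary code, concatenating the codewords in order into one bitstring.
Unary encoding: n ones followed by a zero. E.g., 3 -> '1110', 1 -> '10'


Encode each number as n ones followed by a terminating 0:
  9 -> 1111111110 (10 bits)
  4 -> 11110 (5 bits)
  1 -> 10 (2 bits)
  8 -> 111111110 (9 bits)
Total length = 10 + 5 + 2 + 9 = 26 bits.

Unary([9, 4, 1, 8]) = 11111111101111010111111110 (26 bits)


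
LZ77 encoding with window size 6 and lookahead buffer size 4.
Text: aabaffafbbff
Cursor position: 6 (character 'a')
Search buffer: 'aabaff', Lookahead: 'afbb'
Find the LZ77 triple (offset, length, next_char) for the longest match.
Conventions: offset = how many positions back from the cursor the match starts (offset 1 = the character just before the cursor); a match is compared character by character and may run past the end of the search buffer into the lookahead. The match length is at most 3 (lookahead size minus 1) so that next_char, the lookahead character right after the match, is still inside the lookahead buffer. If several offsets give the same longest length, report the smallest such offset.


Try each offset into the search buffer:
  offset=1 (pos 5, char 'f'): match length 0
  offset=2 (pos 4, char 'f'): match length 0
  offset=3 (pos 3, char 'a'): match length 2
  offset=4 (pos 2, char 'b'): match length 0
  offset=5 (pos 1, char 'a'): match length 1
  offset=6 (pos 0, char 'a'): match length 1
Longest match has length 2 at offset 3.
next_char = character at position 6 + 2 = 8 -> 'b'

Best match: offset=3, length=2 (matching 'af' starting at position 3)
LZ77 triple: (3, 2, 'b')


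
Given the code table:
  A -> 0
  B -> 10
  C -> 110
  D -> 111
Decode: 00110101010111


Decoding:
0 -> A
0 -> A
110 -> C
10 -> B
10 -> B
10 -> B
111 -> D


Result: AACBBBD


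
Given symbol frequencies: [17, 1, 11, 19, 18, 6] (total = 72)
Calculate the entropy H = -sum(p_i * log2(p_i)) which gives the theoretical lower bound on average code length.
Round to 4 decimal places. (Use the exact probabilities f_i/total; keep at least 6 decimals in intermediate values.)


Per-symbol terms -p_i * log2(p_i) with p_i = f_i/72:
  p = 17/72 = 0.236111: log2(p) = -2.082462, -p*log2(p) = 0.491692
  p = 1/72 = 0.013889: log2(p) = -6.169925, -p*log2(p) = 0.085693
  p = 11/72 = 0.152778: log2(p) = -2.710493, -p*log2(p) = 0.414103
  p = 19/72 = 0.263889: log2(p) = -1.921997, -p*log2(p) = 0.507194
  p = 18/72 = 0.250000: log2(p) = -2.000000, -p*log2(p) = 0.500000
  p = 6/72 = 0.083333: log2(p) = -3.584963, -p*log2(p) = 0.298747
H = 0.491692 + 0.085693 + 0.414103 + 0.507194 + 0.500000 + 0.298747 = 2.297429

H = 2.2974 bits/symbol


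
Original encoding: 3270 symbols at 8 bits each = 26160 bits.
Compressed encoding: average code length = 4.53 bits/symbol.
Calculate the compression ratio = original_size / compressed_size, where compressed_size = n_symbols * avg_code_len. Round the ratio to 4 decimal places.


original_size = n_symbols * orig_bits = 3270 * 8 = 26160 bits
compressed_size = n_symbols * avg_code_len = 3270 * 4.53 = 14813.1 bits
ratio = original_size / compressed_size = 26160 / 14813.1 = 1.766

Compression ratio = 1.766


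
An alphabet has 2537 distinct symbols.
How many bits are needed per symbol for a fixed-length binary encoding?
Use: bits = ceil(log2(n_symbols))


log2(2537) = 11.3089
Bracket: 2^11 = 2048 < 2537 <= 2^12 = 4096
So ceil(log2(2537)) = 12

bits = ceil(log2(2537)) = ceil(11.3089) = 12 bits


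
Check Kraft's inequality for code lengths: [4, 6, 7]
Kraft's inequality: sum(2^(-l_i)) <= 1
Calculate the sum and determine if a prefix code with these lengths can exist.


Sum = 2^(-4) + 2^(-6) + 2^(-7)
    = 0.0625 + 0.015625 + 0.0078125
    = 11/128 = 0.0859375
Since 0.0859375 <= 1, Kraft's inequality IS satisfied.
A prefix code with these lengths CAN exist.

Kraft sum = 0.0859375. Satisfied.


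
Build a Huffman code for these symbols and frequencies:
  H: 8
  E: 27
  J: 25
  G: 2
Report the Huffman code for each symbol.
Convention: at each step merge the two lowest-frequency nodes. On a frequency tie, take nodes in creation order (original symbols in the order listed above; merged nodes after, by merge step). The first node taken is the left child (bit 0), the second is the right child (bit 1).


Huffman tree construction:
Step 1: Merge G(2) + H(8) = 10
Step 2: Merge (G+H)(10) + J(25) = 35
Step 3: Merge E(27) + ((G+H)+J)(35) = 62
Read each symbol's code off the tree from the root (left child = 0, right child = 1).

Codes:
  H: 101 (length 3)
  E: 0 (length 1)
  J: 11 (length 2)
  G: 100 (length 3)
Average code length: 107/62 = 1.7258 bits/symbol


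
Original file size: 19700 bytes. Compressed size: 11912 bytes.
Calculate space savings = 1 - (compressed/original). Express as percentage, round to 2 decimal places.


ratio = compressed/original = 11912/19700 = 0.60467
savings = 1 - ratio = 1 - 0.60467 = 0.39533
as a percentage: 0.39533 * 100 = 39.53%

Space savings = 1 - 11912/19700 = 39.53%


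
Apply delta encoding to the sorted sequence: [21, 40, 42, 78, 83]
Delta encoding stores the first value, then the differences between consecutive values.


First value: 21
Deltas:
  40 - 21 = 19
  42 - 40 = 2
  78 - 42 = 36
  83 - 78 = 5


Delta encoded: [21, 19, 2, 36, 5]


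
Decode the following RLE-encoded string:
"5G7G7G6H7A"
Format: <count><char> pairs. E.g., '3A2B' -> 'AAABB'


Expanding each <count><char> pair:
  5G -> 'GGGGG'
  7G -> 'GGGGGGG'
  7G -> 'GGGGGGG'
  6H -> 'HHHHHH'
  7A -> 'AAAAAAA'

Decoded = GGGGGGGGGGGGGGGGGGGHHHHHHAAAAAAA


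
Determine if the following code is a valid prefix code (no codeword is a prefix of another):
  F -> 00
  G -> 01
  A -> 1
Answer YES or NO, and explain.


Checking each pair (does one codeword prefix another?):
  F='00' vs G='01': no prefix
  F='00' vs A='1': no prefix
  G='01' vs F='00': no prefix
  G='01' vs A='1': no prefix
  A='1' vs F='00': no prefix
  A='1' vs G='01': no prefix
No violation found over all pairs.

YES -- this is a valid prefix code. No codeword is a prefix of any other codeword.


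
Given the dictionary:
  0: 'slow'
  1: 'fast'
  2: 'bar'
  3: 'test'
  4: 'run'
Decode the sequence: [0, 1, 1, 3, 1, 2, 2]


Look up each index in the dictionary:
  0 -> 'slow'
  1 -> 'fast'
  1 -> 'fast'
  3 -> 'test'
  1 -> 'fast'
  2 -> 'bar'
  2 -> 'bar'

Decoded: "slow fast fast test fast bar bar"


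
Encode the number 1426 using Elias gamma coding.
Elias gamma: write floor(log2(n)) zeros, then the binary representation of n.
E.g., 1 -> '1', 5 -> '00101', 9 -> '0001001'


num_bits = floor(log2(1426)) + 1 = 11
leading_zeros = num_bits - 1 = 10
binary(1426) = 10110010010

Elias gamma(1426) = '0000000000' + '10110010010' = 000000000010110010010 (21 bits)


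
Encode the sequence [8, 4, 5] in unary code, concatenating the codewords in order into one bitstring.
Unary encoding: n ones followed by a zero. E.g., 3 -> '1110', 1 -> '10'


Encode each number as n ones followed by a terminating 0:
  8 -> 111111110 (9 bits)
  4 -> 11110 (5 bits)
  5 -> 111110 (6 bits)
Total length = 9 + 5 + 6 = 20 bits.

Unary([8, 4, 5]) = 11111111011110111110 (20 bits)


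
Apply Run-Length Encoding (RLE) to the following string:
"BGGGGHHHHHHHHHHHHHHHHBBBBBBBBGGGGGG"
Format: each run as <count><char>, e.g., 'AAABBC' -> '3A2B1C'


Scanning runs left to right:
  i=0: run of 'B' x 1 -> '1B'
  i=1: run of 'G' x 4 -> '4G'
  i=5: run of 'H' x 16 -> '16H'
  i=21: run of 'B' x 8 -> '8B'
  i=29: run of 'G' x 6 -> '6G'

RLE = 1B4G16H8B6G


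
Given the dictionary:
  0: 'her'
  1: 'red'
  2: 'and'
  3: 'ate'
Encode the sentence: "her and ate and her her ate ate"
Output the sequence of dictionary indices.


Look up each word in the dictionary:
  'her' -> 0
  'and' -> 2
  'ate' -> 3
  'and' -> 2
  'her' -> 0
  'her' -> 0
  'ate' -> 3
  'ate' -> 3

Encoded: [0, 2, 3, 2, 0, 0, 3, 3]


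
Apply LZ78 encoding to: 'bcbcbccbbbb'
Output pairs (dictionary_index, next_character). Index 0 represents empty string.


LZ78 encoding steps:
Dictionary: {0: ''}
Step 1: w='' (idx 0), next='b' -> output (0, 'b'), add 'b' as idx 1
Step 2: w='' (idx 0), next='c' -> output (0, 'c'), add 'c' as idx 2
Step 3: w='b' (idx 1), next='c' -> output (1, 'c'), add 'bc' as idx 3
Step 4: w='bc' (idx 3), next='c' -> output (3, 'c'), add 'bcc' as idx 4
Step 5: w='b' (idx 1), next='b' -> output (1, 'b'), add 'bb' as idx 5
Step 6: w='bb' (idx 5), end of input -> output (5, '')


Encoded: [(0, 'b'), (0, 'c'), (1, 'c'), (3, 'c'), (1, 'b'), (5, '')]


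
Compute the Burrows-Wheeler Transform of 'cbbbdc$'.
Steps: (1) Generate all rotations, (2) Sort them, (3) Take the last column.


Rotations (sorted):
  0: $cbbbdc -> last char: c
  1: bbbdc$c -> last char: c
  2: bbdc$cb -> last char: b
  3: bdc$cbb -> last char: b
  4: c$cbbbd -> last char: d
  5: cbbbdc$ -> last char: $
  6: dc$cbbb -> last char: b


BWT = ccbbd$b


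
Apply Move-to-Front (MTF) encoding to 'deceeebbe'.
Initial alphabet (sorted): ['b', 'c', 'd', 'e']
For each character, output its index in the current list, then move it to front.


MTF encoding:
'd': index 2 in ['b', 'c', 'd', 'e'] -> ['d', 'b', 'c', 'e']
'e': index 3 in ['d', 'b', 'c', 'e'] -> ['e', 'd', 'b', 'c']
'c': index 3 in ['e', 'd', 'b', 'c'] -> ['c', 'e', 'd', 'b']
'e': index 1 in ['c', 'e', 'd', 'b'] -> ['e', 'c', 'd', 'b']
'e': index 0 in ['e', 'c', 'd', 'b'] -> ['e', 'c', 'd', 'b']
'e': index 0 in ['e', 'c', 'd', 'b'] -> ['e', 'c', 'd', 'b']
'b': index 3 in ['e', 'c', 'd', 'b'] -> ['b', 'e', 'c', 'd']
'b': index 0 in ['b', 'e', 'c', 'd'] -> ['b', 'e', 'c', 'd']
'e': index 1 in ['b', 'e', 'c', 'd'] -> ['e', 'b', 'c', 'd']


Output: [2, 3, 3, 1, 0, 0, 3, 0, 1]


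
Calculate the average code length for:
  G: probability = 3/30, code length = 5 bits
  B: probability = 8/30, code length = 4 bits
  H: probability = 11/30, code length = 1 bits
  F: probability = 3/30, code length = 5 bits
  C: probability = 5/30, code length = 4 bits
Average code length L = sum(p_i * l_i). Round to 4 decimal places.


Weighted contributions p_i * l_i:
  G: (3/30) * 5 = 15/30
  B: (8/30) * 4 = 32/30
  H: (11/30) * 1 = 11/30
  F: (3/30) * 5 = 15/30
  C: (5/30) * 4 = 20/30
Sum = (15 + 32 + 11 + 15 + 20)/30 = 93/30

L = 93/30 = 3.1000 bits/symbol


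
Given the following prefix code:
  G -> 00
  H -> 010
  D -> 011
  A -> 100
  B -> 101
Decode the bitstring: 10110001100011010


Decoding step by step:
Bits 101 -> B
Bits 100 -> A
Bits 011 -> D
Bits 00 -> G
Bits 011 -> D
Bits 010 -> H


Decoded message: BADGDH


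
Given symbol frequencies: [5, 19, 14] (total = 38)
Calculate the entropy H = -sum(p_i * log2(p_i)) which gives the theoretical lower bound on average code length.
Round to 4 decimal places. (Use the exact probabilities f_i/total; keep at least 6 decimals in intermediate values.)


Per-symbol terms -p_i * log2(p_i) with p_i = f_i/38:
  p = 5/38 = 0.131579: log2(p) = -2.925999, -p*log2(p) = 0.385000
  p = 19/38 = 0.500000: log2(p) = -1.000000, -p*log2(p) = 0.500000
  p = 14/38 = 0.368421: log2(p) = -1.440573, -p*log2(p) = 0.530737
H = 0.385000 + 0.500000 + 0.530737 = 1.415737

H = 1.4157 bits/symbol


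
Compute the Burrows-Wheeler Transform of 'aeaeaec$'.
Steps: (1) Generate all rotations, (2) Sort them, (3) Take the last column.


Rotations (sorted):
  0: $aeaeaec -> last char: c
  1: aeaeaec$ -> last char: $
  2: aeaec$ae -> last char: e
  3: aec$aeae -> last char: e
  4: c$aeaeae -> last char: e
  5: eaeaec$a -> last char: a
  6: eaec$aea -> last char: a
  7: ec$aeaea -> last char: a


BWT = c$eeeaaa


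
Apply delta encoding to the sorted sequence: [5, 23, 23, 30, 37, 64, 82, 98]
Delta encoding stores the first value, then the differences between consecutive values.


First value: 5
Deltas:
  23 - 5 = 18
  23 - 23 = 0
  30 - 23 = 7
  37 - 30 = 7
  64 - 37 = 27
  82 - 64 = 18
  98 - 82 = 16


Delta encoded: [5, 18, 0, 7, 7, 27, 18, 16]


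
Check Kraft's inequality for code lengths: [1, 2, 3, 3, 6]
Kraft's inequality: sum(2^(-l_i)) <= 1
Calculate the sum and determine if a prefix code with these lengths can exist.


Sum = 2^(-1) + 2^(-2) + 2^(-3) + 2^(-3) + 2^(-6)
    = 0.5 + 0.25 + 0.125 + 0.125 + 0.015625
    = 65/64 = 1.015625
Since 1.015625 > 1, Kraft's inequality is NOT satisfied.
A prefix code with these lengths CANNOT exist.

Kraft sum = 1.015625. Not satisfied.


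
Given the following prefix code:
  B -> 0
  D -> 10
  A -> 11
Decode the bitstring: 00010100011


Decoding step by step:
Bits 0 -> B
Bits 0 -> B
Bits 0 -> B
Bits 10 -> D
Bits 10 -> D
Bits 0 -> B
Bits 0 -> B
Bits 11 -> A


Decoded message: BBBDDBBA


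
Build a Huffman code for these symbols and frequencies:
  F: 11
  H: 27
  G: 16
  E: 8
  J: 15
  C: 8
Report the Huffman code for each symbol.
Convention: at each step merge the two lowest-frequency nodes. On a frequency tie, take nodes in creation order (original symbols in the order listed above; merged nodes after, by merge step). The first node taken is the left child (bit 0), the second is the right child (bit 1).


Huffman tree construction:
Step 1: Merge E(8) + C(8) = 16
Step 2: Merge F(11) + J(15) = 26
Step 3: Merge G(16) + (E+C)(16) = 32
Step 4: Merge (F+J)(26) + H(27) = 53
Step 5: Merge (G+(E+C))(32) + ((F+J)+H)(53) = 85
Read each symbol's code off the tree from the root (left child = 0, right child = 1).

Codes:
  F: 100 (length 3)
  H: 11 (length 2)
  G: 00 (length 2)
  E: 010 (length 3)
  J: 101 (length 3)
  C: 011 (length 3)
Average code length: 212/85 = 2.4941 bits/symbol


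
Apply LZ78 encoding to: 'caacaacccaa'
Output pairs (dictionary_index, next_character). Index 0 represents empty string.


LZ78 encoding steps:
Dictionary: {0: ''}
Step 1: w='' (idx 0), next='c' -> output (0, 'c'), add 'c' as idx 1
Step 2: w='' (idx 0), next='a' -> output (0, 'a'), add 'a' as idx 2
Step 3: w='a' (idx 2), next='c' -> output (2, 'c'), add 'ac' as idx 3
Step 4: w='a' (idx 2), next='a' -> output (2, 'a'), add 'aa' as idx 4
Step 5: w='c' (idx 1), next='c' -> output (1, 'c'), add 'cc' as idx 5
Step 6: w='c' (idx 1), next='a' -> output (1, 'a'), add 'ca' as idx 6
Step 7: w='a' (idx 2), end of input -> output (2, '')


Encoded: [(0, 'c'), (0, 'a'), (2, 'c'), (2, 'a'), (1, 'c'), (1, 'a'), (2, '')]
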